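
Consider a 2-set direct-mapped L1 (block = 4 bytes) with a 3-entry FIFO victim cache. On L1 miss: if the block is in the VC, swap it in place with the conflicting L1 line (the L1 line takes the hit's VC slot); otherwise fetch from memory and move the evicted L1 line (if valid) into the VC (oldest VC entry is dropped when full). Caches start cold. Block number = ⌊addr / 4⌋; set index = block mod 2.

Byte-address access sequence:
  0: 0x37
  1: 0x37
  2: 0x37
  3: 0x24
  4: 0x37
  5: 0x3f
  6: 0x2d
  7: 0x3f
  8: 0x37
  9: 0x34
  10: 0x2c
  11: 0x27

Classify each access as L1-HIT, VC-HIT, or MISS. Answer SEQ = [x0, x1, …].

SEQ = [MISS, L1-HIT, L1-HIT, MISS, VC-HIT, MISS, MISS, VC-HIT, VC-HIT, L1-HIT, VC-HIT, VC-HIT]

#0 0x37→b13/s1 MISS; vc=[]
#1 0x37→b13/s1 L1-HIT; vc=[]
#2 0x37→b13/s1 L1-HIT; vc=[]
#3 0x24→b9/s1 MISS; vc=[13]
#4 0x37→b13/s1 VC-HIT; vc=[9]
#5 0x3f→b15/s1 MISS; vc=[9,13]
#6 0x2d→b11/s1 MISS; vc=[9,13,15]
#7 0x3f→b15/s1 VC-HIT; vc=[9,13,11]
#8 0x37→b13/s1 VC-HIT; vc=[9,15,11]
#9 0x34→b13/s1 L1-HIT; vc=[9,15,11]
#10 0x2c→b11/s1 VC-HIT; vc=[9,15,13]
#11 0x27→b9/s1 VC-HIT; vc=[11,15,13]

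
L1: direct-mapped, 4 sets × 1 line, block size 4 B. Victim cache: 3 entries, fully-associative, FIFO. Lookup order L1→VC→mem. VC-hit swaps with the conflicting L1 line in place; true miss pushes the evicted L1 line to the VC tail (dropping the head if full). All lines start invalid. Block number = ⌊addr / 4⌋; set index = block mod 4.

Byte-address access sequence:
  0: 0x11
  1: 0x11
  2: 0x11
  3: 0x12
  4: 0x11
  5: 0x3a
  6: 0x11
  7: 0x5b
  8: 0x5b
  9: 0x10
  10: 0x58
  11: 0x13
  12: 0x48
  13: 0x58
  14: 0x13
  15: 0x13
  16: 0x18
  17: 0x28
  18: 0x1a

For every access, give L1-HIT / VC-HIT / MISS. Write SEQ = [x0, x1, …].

SEQ = [MISS, L1-HIT, L1-HIT, L1-HIT, L1-HIT, MISS, L1-HIT, MISS, L1-HIT, L1-HIT, L1-HIT, L1-HIT, MISS, VC-HIT, L1-HIT, L1-HIT, MISS, MISS, VC-HIT]

  [0] addr=0x11 blk=4 s=0: MISS | VC []
  [1] addr=0x11 blk=4 s=0: L1-HIT | VC []
  [2] addr=0x11 blk=4 s=0: L1-HIT | VC []
  [3] addr=0x12 blk=4 s=0: L1-HIT | VC []
  [4] addr=0x11 blk=4 s=0: L1-HIT | VC []
  [5] addr=0x3a blk=14 s=2: MISS | VC []
  [6] addr=0x11 blk=4 s=0: L1-HIT | VC []
  [7] addr=0x5b blk=22 s=2: MISS | VC [14]
  [8] addr=0x5b blk=22 s=2: L1-HIT | VC [14]
  [9] addr=0x10 blk=4 s=0: L1-HIT | VC [14]
  [10] addr=0x58 blk=22 s=2: L1-HIT | VC [14]
  [11] addr=0x13 blk=4 s=0: L1-HIT | VC [14]
  [12] addr=0x48 blk=18 s=2: MISS | VC [14, 22]
  [13] addr=0x58 blk=22 s=2: VC-HIT | VC [14, 18]
  [14] addr=0x13 blk=4 s=0: L1-HIT | VC [14, 18]
  [15] addr=0x13 blk=4 s=0: L1-HIT | VC [14, 18]
  [16] addr=0x18 blk=6 s=2: MISS | VC [14, 18, 22]
  [17] addr=0x28 blk=10 s=2: MISS | VC [18, 22, 6]
  [18] addr=0x1a blk=6 s=2: VC-HIT | VC [18, 22, 10]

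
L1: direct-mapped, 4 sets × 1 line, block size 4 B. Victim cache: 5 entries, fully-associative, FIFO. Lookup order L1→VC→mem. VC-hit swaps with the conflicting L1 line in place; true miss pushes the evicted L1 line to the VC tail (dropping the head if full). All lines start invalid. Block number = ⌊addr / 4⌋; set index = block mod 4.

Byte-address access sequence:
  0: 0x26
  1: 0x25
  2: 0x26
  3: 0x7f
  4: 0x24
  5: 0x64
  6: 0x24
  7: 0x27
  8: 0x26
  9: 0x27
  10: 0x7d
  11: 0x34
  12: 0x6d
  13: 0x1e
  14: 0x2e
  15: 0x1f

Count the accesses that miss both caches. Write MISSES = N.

MISSES = 7

#0 0x26→b9/s1 MISS; vc=[]
#1 0x25→b9/s1 L1-HIT; vc=[]
#2 0x26→b9/s1 L1-HIT; vc=[]
#3 0x7f→b31/s3 MISS; vc=[]
#4 0x24→b9/s1 L1-HIT; vc=[]
#5 0x64→b25/s1 MISS; vc=[9]
#6 0x24→b9/s1 VC-HIT; vc=[25]
#7 0x27→b9/s1 L1-HIT; vc=[25]
#8 0x26→b9/s1 L1-HIT; vc=[25]
#9 0x27→b9/s1 L1-HIT; vc=[25]
#10 0x7d→b31/s3 L1-HIT; vc=[25]
#11 0x34→b13/s1 MISS; vc=[25,9]
#12 0x6d→b27/s3 MISS; vc=[25,9,31]
#13 0x1e→b7/s3 MISS; vc=[25,9,31,27]
#14 0x2e→b11/s3 MISS; vc=[25,9,31,27,7]
#15 0x1f→b7/s3 VC-HIT; vc=[25,9,31,27,11]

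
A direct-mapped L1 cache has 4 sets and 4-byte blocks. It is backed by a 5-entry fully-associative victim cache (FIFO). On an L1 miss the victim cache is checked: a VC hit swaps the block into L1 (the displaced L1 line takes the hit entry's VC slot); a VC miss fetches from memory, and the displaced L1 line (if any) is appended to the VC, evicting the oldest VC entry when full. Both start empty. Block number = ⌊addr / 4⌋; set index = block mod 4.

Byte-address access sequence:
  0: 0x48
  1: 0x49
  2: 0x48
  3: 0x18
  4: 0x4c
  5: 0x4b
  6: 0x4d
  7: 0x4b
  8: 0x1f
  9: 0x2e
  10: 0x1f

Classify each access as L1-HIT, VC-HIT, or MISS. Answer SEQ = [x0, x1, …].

0: 0x48 (blk 18, set 2) → MISS  vc=[]
1: 0x49 (blk 18, set 2) → L1-HIT  vc=[]
2: 0x48 (blk 18, set 2) → L1-HIT  vc=[]
3: 0x18 (blk 6, set 2) → MISS  vc=[18]
4: 0x4c (blk 19, set 3) → MISS  vc=[18]
5: 0x4b (blk 18, set 2) → VC-HIT  vc=[6]
6: 0x4d (blk 19, set 3) → L1-HIT  vc=[6]
7: 0x4b (blk 18, set 2) → L1-HIT  vc=[6]
8: 0x1f (blk 7, set 3) → MISS  vc=[6, 19]
9: 0x2e (blk 11, set 3) → MISS  vc=[6, 19, 7]
10: 0x1f (blk 7, set 3) → VC-HIT  vc=[6, 19, 11]

SEQ = [MISS, L1-HIT, L1-HIT, MISS, MISS, VC-HIT, L1-HIT, L1-HIT, MISS, MISS, VC-HIT]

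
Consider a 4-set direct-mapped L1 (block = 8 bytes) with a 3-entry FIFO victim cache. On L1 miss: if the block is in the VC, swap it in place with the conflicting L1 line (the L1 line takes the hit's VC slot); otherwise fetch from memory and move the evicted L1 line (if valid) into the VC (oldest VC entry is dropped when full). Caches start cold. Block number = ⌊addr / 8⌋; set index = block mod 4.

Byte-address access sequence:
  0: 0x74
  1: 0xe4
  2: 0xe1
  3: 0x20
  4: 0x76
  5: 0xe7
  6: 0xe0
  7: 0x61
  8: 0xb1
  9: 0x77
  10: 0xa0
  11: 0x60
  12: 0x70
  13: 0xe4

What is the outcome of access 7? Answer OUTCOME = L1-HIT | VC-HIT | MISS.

  [0] addr=0x74 blk=14 s=2: MISS | VC []
  [1] addr=0xe4 blk=28 s=0: MISS | VC []
  [2] addr=0xe1 blk=28 s=0: L1-HIT | VC []
  [3] addr=0x20 blk=4 s=0: MISS | VC [28]
  [4] addr=0x76 blk=14 s=2: L1-HIT | VC [28]
  [5] addr=0xe7 blk=28 s=0: VC-HIT | VC [4]
  [6] addr=0xe0 blk=28 s=0: L1-HIT | VC [4]
  [7] addr=0x61 blk=12 s=0: MISS | VC [4, 28]
  [8] addr=0xb1 blk=22 s=2: MISS | VC [4, 28, 14]
  [9] addr=0x77 blk=14 s=2: VC-HIT | VC [4, 28, 22]
  [10] addr=0xa0 blk=20 s=0: MISS | VC [28, 22, 12]
  [11] addr=0x60 blk=12 s=0: VC-HIT | VC [28, 22, 20]
  [12] addr=0x70 blk=14 s=2: L1-HIT | VC [28, 22, 20]
  [13] addr=0xe4 blk=28 s=0: VC-HIT | VC [12, 22, 20]

OUTCOME = MISS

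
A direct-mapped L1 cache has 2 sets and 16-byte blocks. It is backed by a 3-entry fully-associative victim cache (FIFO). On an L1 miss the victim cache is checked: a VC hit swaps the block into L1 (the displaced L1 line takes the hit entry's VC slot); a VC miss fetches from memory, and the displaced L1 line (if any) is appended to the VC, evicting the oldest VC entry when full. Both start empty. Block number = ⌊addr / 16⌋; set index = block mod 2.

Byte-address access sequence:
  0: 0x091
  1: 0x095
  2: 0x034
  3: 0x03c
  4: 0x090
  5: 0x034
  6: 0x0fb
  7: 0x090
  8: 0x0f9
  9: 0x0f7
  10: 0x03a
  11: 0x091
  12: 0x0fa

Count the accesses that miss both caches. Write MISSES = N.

#0 0x91→b9/s1 MISS; vc=[]
#1 0x95→b9/s1 L1-HIT; vc=[]
#2 0x34→b3/s1 MISS; vc=[9]
#3 0x3c→b3/s1 L1-HIT; vc=[9]
#4 0x90→b9/s1 VC-HIT; vc=[3]
#5 0x34→b3/s1 VC-HIT; vc=[9]
#6 0xfb→b15/s1 MISS; vc=[9,3]
#7 0x90→b9/s1 VC-HIT; vc=[15,3]
#8 0xf9→b15/s1 VC-HIT; vc=[9,3]
#9 0xf7→b15/s1 L1-HIT; vc=[9,3]
#10 0x3a→b3/s1 VC-HIT; vc=[9,15]
#11 0x91→b9/s1 VC-HIT; vc=[3,15]
#12 0xfa→b15/s1 VC-HIT; vc=[3,9]

MISSES = 3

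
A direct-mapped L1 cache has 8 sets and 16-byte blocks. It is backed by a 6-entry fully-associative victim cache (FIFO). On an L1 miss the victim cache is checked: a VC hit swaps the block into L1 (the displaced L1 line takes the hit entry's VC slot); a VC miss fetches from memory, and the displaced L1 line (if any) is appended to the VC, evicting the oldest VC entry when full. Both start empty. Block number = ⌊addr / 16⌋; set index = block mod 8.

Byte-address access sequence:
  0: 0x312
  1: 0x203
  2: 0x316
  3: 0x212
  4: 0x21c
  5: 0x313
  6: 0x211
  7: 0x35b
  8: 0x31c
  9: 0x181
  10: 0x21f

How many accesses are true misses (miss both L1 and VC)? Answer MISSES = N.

MISSES = 5

  [0] addr=0x312 blk=49 s=1: MISS | VC []
  [1] addr=0x203 blk=32 s=0: MISS | VC []
  [2] addr=0x316 blk=49 s=1: L1-HIT | VC []
  [3] addr=0x212 blk=33 s=1: MISS | VC [49]
  [4] addr=0x21c blk=33 s=1: L1-HIT | VC [49]
  [5] addr=0x313 blk=49 s=1: VC-HIT | VC [33]
  [6] addr=0x211 blk=33 s=1: VC-HIT | VC [49]
  [7] addr=0x35b blk=53 s=5: MISS | VC [49]
  [8] addr=0x31c blk=49 s=1: VC-HIT | VC [33]
  [9] addr=0x181 blk=24 s=0: MISS | VC [33, 32]
  [10] addr=0x21f blk=33 s=1: VC-HIT | VC [49, 32]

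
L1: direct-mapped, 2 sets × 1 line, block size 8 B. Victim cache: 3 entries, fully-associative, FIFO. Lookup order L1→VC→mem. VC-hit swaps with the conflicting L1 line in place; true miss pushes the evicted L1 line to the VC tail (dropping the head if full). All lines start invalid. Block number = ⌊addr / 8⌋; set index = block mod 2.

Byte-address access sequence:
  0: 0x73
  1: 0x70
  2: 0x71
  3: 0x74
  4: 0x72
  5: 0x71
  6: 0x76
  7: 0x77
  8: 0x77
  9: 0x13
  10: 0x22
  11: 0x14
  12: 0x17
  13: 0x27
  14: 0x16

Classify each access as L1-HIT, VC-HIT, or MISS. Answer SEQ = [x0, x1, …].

#0 0x73→b14/s0 MISS; vc=[]
#1 0x70→b14/s0 L1-HIT; vc=[]
#2 0x71→b14/s0 L1-HIT; vc=[]
#3 0x74→b14/s0 L1-HIT; vc=[]
#4 0x72→b14/s0 L1-HIT; vc=[]
#5 0x71→b14/s0 L1-HIT; vc=[]
#6 0x76→b14/s0 L1-HIT; vc=[]
#7 0x77→b14/s0 L1-HIT; vc=[]
#8 0x77→b14/s0 L1-HIT; vc=[]
#9 0x13→b2/s0 MISS; vc=[14]
#10 0x22→b4/s0 MISS; vc=[14,2]
#11 0x14→b2/s0 VC-HIT; vc=[14,4]
#12 0x17→b2/s0 L1-HIT; vc=[14,4]
#13 0x27→b4/s0 VC-HIT; vc=[14,2]
#14 0x16→b2/s0 VC-HIT; vc=[14,4]

SEQ = [MISS, L1-HIT, L1-HIT, L1-HIT, L1-HIT, L1-HIT, L1-HIT, L1-HIT, L1-HIT, MISS, MISS, VC-HIT, L1-HIT, VC-HIT, VC-HIT]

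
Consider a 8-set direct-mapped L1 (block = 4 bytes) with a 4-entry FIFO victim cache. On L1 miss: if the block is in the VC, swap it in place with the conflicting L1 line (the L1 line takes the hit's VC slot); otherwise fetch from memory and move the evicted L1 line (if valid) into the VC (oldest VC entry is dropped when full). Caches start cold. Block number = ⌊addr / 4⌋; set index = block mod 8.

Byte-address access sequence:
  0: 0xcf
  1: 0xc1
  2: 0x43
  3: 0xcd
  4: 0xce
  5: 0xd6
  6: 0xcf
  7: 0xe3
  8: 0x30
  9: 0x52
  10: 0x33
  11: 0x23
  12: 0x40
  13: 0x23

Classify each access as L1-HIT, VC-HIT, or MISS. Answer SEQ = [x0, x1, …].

SEQ = [MISS, MISS, MISS, L1-HIT, L1-HIT, MISS, L1-HIT, MISS, MISS, MISS, VC-HIT, MISS, VC-HIT, VC-HIT]

  [0] addr=0xcf blk=51 s=3: MISS | VC []
  [1] addr=0xc1 blk=48 s=0: MISS | VC []
  [2] addr=0x43 blk=16 s=0: MISS | VC [48]
  [3] addr=0xcd blk=51 s=3: L1-HIT | VC [48]
  [4] addr=0xce blk=51 s=3: L1-HIT | VC [48]
  [5] addr=0xd6 blk=53 s=5: MISS | VC [48]
  [6] addr=0xcf blk=51 s=3: L1-HIT | VC [48]
  [7] addr=0xe3 blk=56 s=0: MISS | VC [48, 16]
  [8] addr=0x30 blk=12 s=4: MISS | VC [48, 16]
  [9] addr=0x52 blk=20 s=4: MISS | VC [48, 16, 12]
  [10] addr=0x33 blk=12 s=4: VC-HIT | VC [48, 16, 20]
  [11] addr=0x23 blk=8 s=0: MISS | VC [48, 16, 20, 56]
  [12] addr=0x40 blk=16 s=0: VC-HIT | VC [48, 8, 20, 56]
  [13] addr=0x23 blk=8 s=0: VC-HIT | VC [48, 16, 20, 56]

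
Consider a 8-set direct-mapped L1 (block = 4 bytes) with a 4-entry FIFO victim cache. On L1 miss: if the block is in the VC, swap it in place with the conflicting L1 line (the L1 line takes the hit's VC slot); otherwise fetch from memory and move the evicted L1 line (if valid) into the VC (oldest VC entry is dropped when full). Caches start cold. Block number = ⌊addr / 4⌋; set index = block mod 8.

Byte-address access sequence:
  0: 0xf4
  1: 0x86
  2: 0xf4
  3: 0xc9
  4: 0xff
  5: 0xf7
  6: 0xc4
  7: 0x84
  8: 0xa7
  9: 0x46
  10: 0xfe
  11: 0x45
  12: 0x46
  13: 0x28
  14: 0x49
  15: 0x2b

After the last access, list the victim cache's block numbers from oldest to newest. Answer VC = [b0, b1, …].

  [0] addr=0xf4 blk=61 s=5: MISS | VC []
  [1] addr=0x86 blk=33 s=1: MISS | VC []
  [2] addr=0xf4 blk=61 s=5: L1-HIT | VC []
  [3] addr=0xc9 blk=50 s=2: MISS | VC []
  [4] addr=0xff blk=63 s=7: MISS | VC []
  [5] addr=0xf7 blk=61 s=5: L1-HIT | VC []
  [6] addr=0xc4 blk=49 s=1: MISS | VC [33]
  [7] addr=0x84 blk=33 s=1: VC-HIT | VC [49]
  [8] addr=0xa7 blk=41 s=1: MISS | VC [49, 33]
  [9] addr=0x46 blk=17 s=1: MISS | VC [49, 33, 41]
  [10] addr=0xfe blk=63 s=7: L1-HIT | VC [49, 33, 41]
  [11] addr=0x45 blk=17 s=1: L1-HIT | VC [49, 33, 41]
  [12] addr=0x46 blk=17 s=1: L1-HIT | VC [49, 33, 41]
  [13] addr=0x28 blk=10 s=2: MISS | VC [49, 33, 41, 50]
  [14] addr=0x49 blk=18 s=2: MISS | VC [33, 41, 50, 10]
  [15] addr=0x2b blk=10 s=2: VC-HIT | VC [33, 41, 50, 18]

VC = [33, 41, 50, 18]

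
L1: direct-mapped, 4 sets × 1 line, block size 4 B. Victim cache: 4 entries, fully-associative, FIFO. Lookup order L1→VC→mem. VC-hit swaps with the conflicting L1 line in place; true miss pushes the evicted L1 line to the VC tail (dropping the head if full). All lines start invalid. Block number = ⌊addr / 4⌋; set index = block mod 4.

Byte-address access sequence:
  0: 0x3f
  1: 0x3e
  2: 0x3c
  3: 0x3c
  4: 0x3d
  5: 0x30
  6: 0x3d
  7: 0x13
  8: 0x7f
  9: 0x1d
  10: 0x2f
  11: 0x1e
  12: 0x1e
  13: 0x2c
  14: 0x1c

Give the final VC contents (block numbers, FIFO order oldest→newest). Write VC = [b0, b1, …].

VC = [12, 15, 31, 11]

#0 0x3f→b15/s3 MISS; vc=[]
#1 0x3e→b15/s3 L1-HIT; vc=[]
#2 0x3c→b15/s3 L1-HIT; vc=[]
#3 0x3c→b15/s3 L1-HIT; vc=[]
#4 0x3d→b15/s3 L1-HIT; vc=[]
#5 0x30→b12/s0 MISS; vc=[]
#6 0x3d→b15/s3 L1-HIT; vc=[]
#7 0x13→b4/s0 MISS; vc=[12]
#8 0x7f→b31/s3 MISS; vc=[12,15]
#9 0x1d→b7/s3 MISS; vc=[12,15,31]
#10 0x2f→b11/s3 MISS; vc=[12,15,31,7]
#11 0x1e→b7/s3 VC-HIT; vc=[12,15,31,11]
#12 0x1e→b7/s3 L1-HIT; vc=[12,15,31,11]
#13 0x2c→b11/s3 VC-HIT; vc=[12,15,31,7]
#14 0x1c→b7/s3 VC-HIT; vc=[12,15,31,11]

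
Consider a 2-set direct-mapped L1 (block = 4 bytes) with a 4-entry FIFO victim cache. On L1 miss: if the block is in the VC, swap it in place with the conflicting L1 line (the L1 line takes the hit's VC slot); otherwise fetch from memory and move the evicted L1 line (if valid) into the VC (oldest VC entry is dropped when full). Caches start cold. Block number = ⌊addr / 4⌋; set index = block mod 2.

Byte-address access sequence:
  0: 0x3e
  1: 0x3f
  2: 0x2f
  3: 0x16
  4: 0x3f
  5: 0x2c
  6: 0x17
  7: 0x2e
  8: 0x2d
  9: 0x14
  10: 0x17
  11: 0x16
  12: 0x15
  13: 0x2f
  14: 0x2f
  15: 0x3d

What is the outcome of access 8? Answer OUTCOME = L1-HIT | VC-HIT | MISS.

OUTCOME = L1-HIT

  [0] addr=0x3e blk=15 s=1: MISS | VC []
  [1] addr=0x3f blk=15 s=1: L1-HIT | VC []
  [2] addr=0x2f blk=11 s=1: MISS | VC [15]
  [3] addr=0x16 blk=5 s=1: MISS | VC [15, 11]
  [4] addr=0x3f blk=15 s=1: VC-HIT | VC [5, 11]
  [5] addr=0x2c blk=11 s=1: VC-HIT | VC [5, 15]
  [6] addr=0x17 blk=5 s=1: VC-HIT | VC [11, 15]
  [7] addr=0x2e blk=11 s=1: VC-HIT | VC [5, 15]
  [8] addr=0x2d blk=11 s=1: L1-HIT | VC [5, 15]
  [9] addr=0x14 blk=5 s=1: VC-HIT | VC [11, 15]
  [10] addr=0x17 blk=5 s=1: L1-HIT | VC [11, 15]
  [11] addr=0x16 blk=5 s=1: L1-HIT | VC [11, 15]
  [12] addr=0x15 blk=5 s=1: L1-HIT | VC [11, 15]
  [13] addr=0x2f blk=11 s=1: VC-HIT | VC [5, 15]
  [14] addr=0x2f blk=11 s=1: L1-HIT | VC [5, 15]
  [15] addr=0x3d blk=15 s=1: VC-HIT | VC [5, 11]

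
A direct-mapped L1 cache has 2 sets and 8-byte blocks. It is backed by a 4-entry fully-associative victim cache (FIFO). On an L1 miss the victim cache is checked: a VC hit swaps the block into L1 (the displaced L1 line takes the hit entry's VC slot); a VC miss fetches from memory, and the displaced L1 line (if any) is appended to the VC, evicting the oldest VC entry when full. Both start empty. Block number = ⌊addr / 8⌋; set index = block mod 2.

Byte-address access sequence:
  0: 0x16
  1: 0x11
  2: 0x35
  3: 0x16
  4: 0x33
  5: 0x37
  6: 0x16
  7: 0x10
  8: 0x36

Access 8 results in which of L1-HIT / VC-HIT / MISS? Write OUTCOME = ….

#0 0x16→b2/s0 MISS; vc=[]
#1 0x11→b2/s0 L1-HIT; vc=[]
#2 0x35→b6/s0 MISS; vc=[2]
#3 0x16→b2/s0 VC-HIT; vc=[6]
#4 0x33→b6/s0 VC-HIT; vc=[2]
#5 0x37→b6/s0 L1-HIT; vc=[2]
#6 0x16→b2/s0 VC-HIT; vc=[6]
#7 0x10→b2/s0 L1-HIT; vc=[6]
#8 0x36→b6/s0 VC-HIT; vc=[2]

OUTCOME = VC-HIT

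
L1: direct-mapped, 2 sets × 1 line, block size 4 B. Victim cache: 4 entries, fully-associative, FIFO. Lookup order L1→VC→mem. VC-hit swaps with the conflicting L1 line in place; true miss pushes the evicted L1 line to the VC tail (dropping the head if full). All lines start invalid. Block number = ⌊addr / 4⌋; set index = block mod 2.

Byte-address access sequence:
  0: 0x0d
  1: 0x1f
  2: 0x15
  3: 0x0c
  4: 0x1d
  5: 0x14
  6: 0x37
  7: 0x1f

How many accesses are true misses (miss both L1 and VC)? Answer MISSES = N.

0: 0xd (blk 3, set 1) → MISS  vc=[]
1: 0x1f (blk 7, set 1) → MISS  vc=[3]
2: 0x15 (blk 5, set 1) → MISS  vc=[3, 7]
3: 0xc (blk 3, set 1) → VC-HIT  vc=[5, 7]
4: 0x1d (blk 7, set 1) → VC-HIT  vc=[5, 3]
5: 0x14 (blk 5, set 1) → VC-HIT  vc=[7, 3]
6: 0x37 (blk 13, set 1) → MISS  vc=[7, 3, 5]
7: 0x1f (blk 7, set 1) → VC-HIT  vc=[13, 3, 5]

MISSES = 4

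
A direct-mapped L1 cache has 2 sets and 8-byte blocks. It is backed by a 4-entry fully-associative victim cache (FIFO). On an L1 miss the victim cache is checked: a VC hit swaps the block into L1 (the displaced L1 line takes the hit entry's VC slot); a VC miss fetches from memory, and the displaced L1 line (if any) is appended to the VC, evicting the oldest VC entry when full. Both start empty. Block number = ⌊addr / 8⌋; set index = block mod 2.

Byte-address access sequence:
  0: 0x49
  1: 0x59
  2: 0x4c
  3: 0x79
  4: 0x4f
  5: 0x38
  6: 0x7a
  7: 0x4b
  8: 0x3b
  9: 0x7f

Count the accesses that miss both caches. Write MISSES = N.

MISSES = 4

#0 0x49→b9/s1 MISS; vc=[]
#1 0x59→b11/s1 MISS; vc=[9]
#2 0x4c→b9/s1 VC-HIT; vc=[11]
#3 0x79→b15/s1 MISS; vc=[11,9]
#4 0x4f→b9/s1 VC-HIT; vc=[11,15]
#5 0x38→b7/s1 MISS; vc=[11,15,9]
#6 0x7a→b15/s1 VC-HIT; vc=[11,7,9]
#7 0x4b→b9/s1 VC-HIT; vc=[11,7,15]
#8 0x3b→b7/s1 VC-HIT; vc=[11,9,15]
#9 0x7f→b15/s1 VC-HIT; vc=[11,9,7]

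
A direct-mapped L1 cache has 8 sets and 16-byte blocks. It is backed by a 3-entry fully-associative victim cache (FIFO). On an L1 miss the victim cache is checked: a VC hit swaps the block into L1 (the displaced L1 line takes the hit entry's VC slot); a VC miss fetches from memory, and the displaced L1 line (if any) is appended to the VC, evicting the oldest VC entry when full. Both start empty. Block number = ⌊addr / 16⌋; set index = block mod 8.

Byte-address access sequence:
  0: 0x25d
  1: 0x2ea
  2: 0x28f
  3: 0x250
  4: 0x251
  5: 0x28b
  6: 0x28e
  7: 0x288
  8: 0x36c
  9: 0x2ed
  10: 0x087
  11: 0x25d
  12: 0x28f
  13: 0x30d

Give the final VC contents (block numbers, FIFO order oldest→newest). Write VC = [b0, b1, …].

VC = [54, 8, 40]

#0 0x25d→b37/s5 MISS; vc=[]
#1 0x2ea→b46/s6 MISS; vc=[]
#2 0x28f→b40/s0 MISS; vc=[]
#3 0x250→b37/s5 L1-HIT; vc=[]
#4 0x251→b37/s5 L1-HIT; vc=[]
#5 0x28b→b40/s0 L1-HIT; vc=[]
#6 0x28e→b40/s0 L1-HIT; vc=[]
#7 0x288→b40/s0 L1-HIT; vc=[]
#8 0x36c→b54/s6 MISS; vc=[46]
#9 0x2ed→b46/s6 VC-HIT; vc=[54]
#10 0x87→b8/s0 MISS; vc=[54,40]
#11 0x25d→b37/s5 L1-HIT; vc=[54,40]
#12 0x28f→b40/s0 VC-HIT; vc=[54,8]
#13 0x30d→b48/s0 MISS; vc=[54,8,40]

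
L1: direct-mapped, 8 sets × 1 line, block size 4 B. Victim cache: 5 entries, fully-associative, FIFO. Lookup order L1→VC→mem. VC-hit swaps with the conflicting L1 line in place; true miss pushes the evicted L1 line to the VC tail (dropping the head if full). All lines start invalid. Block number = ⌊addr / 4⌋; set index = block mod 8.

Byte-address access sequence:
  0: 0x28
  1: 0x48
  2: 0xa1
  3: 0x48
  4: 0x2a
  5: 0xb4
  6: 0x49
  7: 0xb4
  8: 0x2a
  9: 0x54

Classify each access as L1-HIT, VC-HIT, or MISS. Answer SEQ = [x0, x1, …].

#0 0x28→b10/s2 MISS; vc=[]
#1 0x48→b18/s2 MISS; vc=[10]
#2 0xa1→b40/s0 MISS; vc=[10]
#3 0x48→b18/s2 L1-HIT; vc=[10]
#4 0x2a→b10/s2 VC-HIT; vc=[18]
#5 0xb4→b45/s5 MISS; vc=[18]
#6 0x49→b18/s2 VC-HIT; vc=[10]
#7 0xb4→b45/s5 L1-HIT; vc=[10]
#8 0x2a→b10/s2 VC-HIT; vc=[18]
#9 0x54→b21/s5 MISS; vc=[18,45]

SEQ = [MISS, MISS, MISS, L1-HIT, VC-HIT, MISS, VC-HIT, L1-HIT, VC-HIT, MISS]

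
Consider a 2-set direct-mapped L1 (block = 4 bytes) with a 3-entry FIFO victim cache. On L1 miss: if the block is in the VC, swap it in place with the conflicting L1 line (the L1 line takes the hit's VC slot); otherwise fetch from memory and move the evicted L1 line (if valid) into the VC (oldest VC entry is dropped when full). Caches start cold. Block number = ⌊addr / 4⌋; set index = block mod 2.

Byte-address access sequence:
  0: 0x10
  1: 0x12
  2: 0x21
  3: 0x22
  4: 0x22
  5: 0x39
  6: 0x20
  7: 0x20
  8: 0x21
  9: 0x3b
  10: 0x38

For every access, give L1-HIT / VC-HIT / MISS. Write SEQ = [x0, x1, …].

SEQ = [MISS, L1-HIT, MISS, L1-HIT, L1-HIT, MISS, VC-HIT, L1-HIT, L1-HIT, VC-HIT, L1-HIT]

0: 0x10 (blk 4, set 0) → MISS  vc=[]
1: 0x12 (blk 4, set 0) → L1-HIT  vc=[]
2: 0x21 (blk 8, set 0) → MISS  vc=[4]
3: 0x22 (blk 8, set 0) → L1-HIT  vc=[4]
4: 0x22 (blk 8, set 0) → L1-HIT  vc=[4]
5: 0x39 (blk 14, set 0) → MISS  vc=[4, 8]
6: 0x20 (blk 8, set 0) → VC-HIT  vc=[4, 14]
7: 0x20 (blk 8, set 0) → L1-HIT  vc=[4, 14]
8: 0x21 (blk 8, set 0) → L1-HIT  vc=[4, 14]
9: 0x3b (blk 14, set 0) → VC-HIT  vc=[4, 8]
10: 0x38 (blk 14, set 0) → L1-HIT  vc=[4, 8]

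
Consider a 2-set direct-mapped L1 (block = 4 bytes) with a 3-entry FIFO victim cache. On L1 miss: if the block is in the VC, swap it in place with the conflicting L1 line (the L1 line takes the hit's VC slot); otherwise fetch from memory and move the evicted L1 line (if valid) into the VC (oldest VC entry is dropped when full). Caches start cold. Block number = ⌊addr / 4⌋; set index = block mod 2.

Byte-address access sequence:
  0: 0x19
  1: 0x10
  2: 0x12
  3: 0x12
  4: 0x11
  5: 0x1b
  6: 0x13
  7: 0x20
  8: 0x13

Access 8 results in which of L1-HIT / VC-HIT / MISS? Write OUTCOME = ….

#0 0x19→b6/s0 MISS; vc=[]
#1 0x10→b4/s0 MISS; vc=[6]
#2 0x12→b4/s0 L1-HIT; vc=[6]
#3 0x12→b4/s0 L1-HIT; vc=[6]
#4 0x11→b4/s0 L1-HIT; vc=[6]
#5 0x1b→b6/s0 VC-HIT; vc=[4]
#6 0x13→b4/s0 VC-HIT; vc=[6]
#7 0x20→b8/s0 MISS; vc=[6,4]
#8 0x13→b4/s0 VC-HIT; vc=[6,8]

OUTCOME = VC-HIT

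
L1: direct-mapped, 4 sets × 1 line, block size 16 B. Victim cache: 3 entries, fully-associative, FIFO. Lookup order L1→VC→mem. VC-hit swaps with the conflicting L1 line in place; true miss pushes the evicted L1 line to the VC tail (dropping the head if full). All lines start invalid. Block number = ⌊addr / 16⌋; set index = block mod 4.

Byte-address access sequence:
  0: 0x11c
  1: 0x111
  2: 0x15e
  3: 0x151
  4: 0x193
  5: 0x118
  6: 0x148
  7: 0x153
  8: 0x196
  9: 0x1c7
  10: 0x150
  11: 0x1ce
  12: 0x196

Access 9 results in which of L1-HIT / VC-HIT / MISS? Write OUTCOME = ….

OUTCOME = MISS

0: 0x11c (blk 17, set 1) → MISS  vc=[]
1: 0x111 (blk 17, set 1) → L1-HIT  vc=[]
2: 0x15e (blk 21, set 1) → MISS  vc=[17]
3: 0x151 (blk 21, set 1) → L1-HIT  vc=[17]
4: 0x193 (blk 25, set 1) → MISS  vc=[17, 21]
5: 0x118 (blk 17, set 1) → VC-HIT  vc=[25, 21]
6: 0x148 (blk 20, set 0) → MISS  vc=[25, 21]
7: 0x153 (blk 21, set 1) → VC-HIT  vc=[25, 17]
8: 0x196 (blk 25, set 1) → VC-HIT  vc=[21, 17]
9: 0x1c7 (blk 28, set 0) → MISS  vc=[21, 17, 20]
10: 0x150 (blk 21, set 1) → VC-HIT  vc=[25, 17, 20]
11: 0x1ce (blk 28, set 0) → L1-HIT  vc=[25, 17, 20]
12: 0x196 (blk 25, set 1) → VC-HIT  vc=[21, 17, 20]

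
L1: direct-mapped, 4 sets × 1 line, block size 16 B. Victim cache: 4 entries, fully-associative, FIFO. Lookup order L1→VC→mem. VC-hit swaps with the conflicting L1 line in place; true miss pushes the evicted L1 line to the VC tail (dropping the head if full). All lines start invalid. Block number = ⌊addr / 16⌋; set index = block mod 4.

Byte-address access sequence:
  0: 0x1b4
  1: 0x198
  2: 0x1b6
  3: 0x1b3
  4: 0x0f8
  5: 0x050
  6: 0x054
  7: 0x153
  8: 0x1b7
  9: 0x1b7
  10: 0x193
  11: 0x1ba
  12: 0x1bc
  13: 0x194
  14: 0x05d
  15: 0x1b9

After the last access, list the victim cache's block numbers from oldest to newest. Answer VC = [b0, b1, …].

0: 0x1b4 (blk 27, set 3) → MISS  vc=[]
1: 0x198 (blk 25, set 1) → MISS  vc=[]
2: 0x1b6 (blk 27, set 3) → L1-HIT  vc=[]
3: 0x1b3 (blk 27, set 3) → L1-HIT  vc=[]
4: 0xf8 (blk 15, set 3) → MISS  vc=[27]
5: 0x50 (blk 5, set 1) → MISS  vc=[27, 25]
6: 0x54 (blk 5, set 1) → L1-HIT  vc=[27, 25]
7: 0x153 (blk 21, set 1) → MISS  vc=[27, 25, 5]
8: 0x1b7 (blk 27, set 3) → VC-HIT  vc=[15, 25, 5]
9: 0x1b7 (blk 27, set 3) → L1-HIT  vc=[15, 25, 5]
10: 0x193 (blk 25, set 1) → VC-HIT  vc=[15, 21, 5]
11: 0x1ba (blk 27, set 3) → L1-HIT  vc=[15, 21, 5]
12: 0x1bc (blk 27, set 3) → L1-HIT  vc=[15, 21, 5]
13: 0x194 (blk 25, set 1) → L1-HIT  vc=[15, 21, 5]
14: 0x5d (blk 5, set 1) → VC-HIT  vc=[15, 21, 25]
15: 0x1b9 (blk 27, set 3) → L1-HIT  vc=[15, 21, 25]

VC = [15, 21, 25]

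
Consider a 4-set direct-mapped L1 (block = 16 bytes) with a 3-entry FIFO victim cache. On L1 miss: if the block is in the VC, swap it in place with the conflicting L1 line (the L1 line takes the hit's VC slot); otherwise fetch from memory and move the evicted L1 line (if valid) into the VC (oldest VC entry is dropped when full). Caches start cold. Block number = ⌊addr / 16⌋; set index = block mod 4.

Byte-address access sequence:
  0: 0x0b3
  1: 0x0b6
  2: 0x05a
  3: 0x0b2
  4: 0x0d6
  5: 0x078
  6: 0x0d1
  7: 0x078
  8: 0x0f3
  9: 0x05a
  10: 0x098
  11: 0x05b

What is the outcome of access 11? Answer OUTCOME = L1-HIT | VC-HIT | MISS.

OUTCOME = VC-HIT

  [0] addr=0xb3 blk=11 s=3: MISS | VC []
  [1] addr=0xb6 blk=11 s=3: L1-HIT | VC []
  [2] addr=0x5a blk=5 s=1: MISS | VC []
  [3] addr=0xb2 blk=11 s=3: L1-HIT | VC []
  [4] addr=0xd6 blk=13 s=1: MISS | VC [5]
  [5] addr=0x78 blk=7 s=3: MISS | VC [5, 11]
  [6] addr=0xd1 blk=13 s=1: L1-HIT | VC [5, 11]
  [7] addr=0x78 blk=7 s=3: L1-HIT | VC [5, 11]
  [8] addr=0xf3 blk=15 s=3: MISS | VC [5, 11, 7]
  [9] addr=0x5a blk=5 s=1: VC-HIT | VC [13, 11, 7]
  [10] addr=0x98 blk=9 s=1: MISS | VC [11, 7, 5]
  [11] addr=0x5b blk=5 s=1: VC-HIT | VC [11, 7, 9]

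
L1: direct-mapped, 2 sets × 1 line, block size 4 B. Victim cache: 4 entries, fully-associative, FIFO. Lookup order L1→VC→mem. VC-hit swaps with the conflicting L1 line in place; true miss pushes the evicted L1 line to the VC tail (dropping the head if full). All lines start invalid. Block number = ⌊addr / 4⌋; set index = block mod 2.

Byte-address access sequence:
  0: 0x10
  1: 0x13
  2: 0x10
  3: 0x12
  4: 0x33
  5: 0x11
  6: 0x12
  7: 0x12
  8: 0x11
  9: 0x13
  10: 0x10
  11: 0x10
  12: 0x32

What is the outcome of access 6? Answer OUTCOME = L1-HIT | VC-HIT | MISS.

  [0] addr=0x10 blk=4 s=0: MISS | VC []
  [1] addr=0x13 blk=4 s=0: L1-HIT | VC []
  [2] addr=0x10 blk=4 s=0: L1-HIT | VC []
  [3] addr=0x12 blk=4 s=0: L1-HIT | VC []
  [4] addr=0x33 blk=12 s=0: MISS | VC [4]
  [5] addr=0x11 blk=4 s=0: VC-HIT | VC [12]
  [6] addr=0x12 blk=4 s=0: L1-HIT | VC [12]
  [7] addr=0x12 blk=4 s=0: L1-HIT | VC [12]
  [8] addr=0x11 blk=4 s=0: L1-HIT | VC [12]
  [9] addr=0x13 blk=4 s=0: L1-HIT | VC [12]
  [10] addr=0x10 blk=4 s=0: L1-HIT | VC [12]
  [11] addr=0x10 blk=4 s=0: L1-HIT | VC [12]
  [12] addr=0x32 blk=12 s=0: VC-HIT | VC [4]

OUTCOME = L1-HIT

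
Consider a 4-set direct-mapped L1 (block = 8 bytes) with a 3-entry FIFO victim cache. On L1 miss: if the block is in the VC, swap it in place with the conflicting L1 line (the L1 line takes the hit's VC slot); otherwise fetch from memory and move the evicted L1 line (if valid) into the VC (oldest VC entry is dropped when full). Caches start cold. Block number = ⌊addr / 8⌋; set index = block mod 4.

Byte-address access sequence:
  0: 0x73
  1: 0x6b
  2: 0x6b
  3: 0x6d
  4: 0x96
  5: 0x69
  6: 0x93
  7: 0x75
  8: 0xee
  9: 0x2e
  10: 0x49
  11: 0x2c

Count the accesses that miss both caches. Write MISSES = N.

0: 0x73 (blk 14, set 2) → MISS  vc=[]
1: 0x6b (blk 13, set 1) → MISS  vc=[]
2: 0x6b (blk 13, set 1) → L1-HIT  vc=[]
3: 0x6d (blk 13, set 1) → L1-HIT  vc=[]
4: 0x96 (blk 18, set 2) → MISS  vc=[14]
5: 0x69 (blk 13, set 1) → L1-HIT  vc=[14]
6: 0x93 (blk 18, set 2) → L1-HIT  vc=[14]
7: 0x75 (blk 14, set 2) → VC-HIT  vc=[18]
8: 0xee (blk 29, set 1) → MISS  vc=[18, 13]
9: 0x2e (blk 5, set 1) → MISS  vc=[18, 13, 29]
10: 0x49 (blk 9, set 1) → MISS  vc=[13, 29, 5]
11: 0x2c (blk 5, set 1) → VC-HIT  vc=[13, 29, 9]

MISSES = 6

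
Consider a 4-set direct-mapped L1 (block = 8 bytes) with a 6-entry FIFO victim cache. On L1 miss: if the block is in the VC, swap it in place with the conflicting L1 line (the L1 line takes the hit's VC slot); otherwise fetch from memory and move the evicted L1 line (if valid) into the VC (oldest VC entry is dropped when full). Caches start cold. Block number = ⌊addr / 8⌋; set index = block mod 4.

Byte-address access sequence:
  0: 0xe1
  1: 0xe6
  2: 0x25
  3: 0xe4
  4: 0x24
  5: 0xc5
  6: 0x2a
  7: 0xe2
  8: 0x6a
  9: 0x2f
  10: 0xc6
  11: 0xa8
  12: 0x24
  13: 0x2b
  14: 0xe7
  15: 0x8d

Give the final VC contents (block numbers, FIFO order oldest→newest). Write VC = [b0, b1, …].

0: 0xe1 (blk 28, set 0) → MISS  vc=[]
1: 0xe6 (blk 28, set 0) → L1-HIT  vc=[]
2: 0x25 (blk 4, set 0) → MISS  vc=[28]
3: 0xe4 (blk 28, set 0) → VC-HIT  vc=[4]
4: 0x24 (blk 4, set 0) → VC-HIT  vc=[28]
5: 0xc5 (blk 24, set 0) → MISS  vc=[28, 4]
6: 0x2a (blk 5, set 1) → MISS  vc=[28, 4]
7: 0xe2 (blk 28, set 0) → VC-HIT  vc=[24, 4]
8: 0x6a (blk 13, set 1) → MISS  vc=[24, 4, 5]
9: 0x2f (blk 5, set 1) → VC-HIT  vc=[24, 4, 13]
10: 0xc6 (blk 24, set 0) → VC-HIT  vc=[28, 4, 13]
11: 0xa8 (blk 21, set 1) → MISS  vc=[28, 4, 13, 5]
12: 0x24 (blk 4, set 0) → VC-HIT  vc=[28, 24, 13, 5]
13: 0x2b (blk 5, set 1) → VC-HIT  vc=[28, 24, 13, 21]
14: 0xe7 (blk 28, set 0) → VC-HIT  vc=[4, 24, 13, 21]
15: 0x8d (blk 17, set 1) → MISS  vc=[4, 24, 13, 21, 5]

VC = [4, 24, 13, 21, 5]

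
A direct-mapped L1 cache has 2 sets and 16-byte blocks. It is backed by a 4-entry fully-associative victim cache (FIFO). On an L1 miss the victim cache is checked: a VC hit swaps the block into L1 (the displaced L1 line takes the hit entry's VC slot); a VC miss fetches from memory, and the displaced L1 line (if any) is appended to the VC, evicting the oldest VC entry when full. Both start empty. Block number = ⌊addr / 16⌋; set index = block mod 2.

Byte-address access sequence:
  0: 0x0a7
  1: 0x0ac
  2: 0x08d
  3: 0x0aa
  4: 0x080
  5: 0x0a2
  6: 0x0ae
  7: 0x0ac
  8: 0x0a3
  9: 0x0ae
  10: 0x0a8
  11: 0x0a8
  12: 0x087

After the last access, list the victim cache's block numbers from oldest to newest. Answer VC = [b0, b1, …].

#0 0xa7→b10/s0 MISS; vc=[]
#1 0xac→b10/s0 L1-HIT; vc=[]
#2 0x8d→b8/s0 MISS; vc=[10]
#3 0xaa→b10/s0 VC-HIT; vc=[8]
#4 0x80→b8/s0 VC-HIT; vc=[10]
#5 0xa2→b10/s0 VC-HIT; vc=[8]
#6 0xae→b10/s0 L1-HIT; vc=[8]
#7 0xac→b10/s0 L1-HIT; vc=[8]
#8 0xa3→b10/s0 L1-HIT; vc=[8]
#9 0xae→b10/s0 L1-HIT; vc=[8]
#10 0xa8→b10/s0 L1-HIT; vc=[8]
#11 0xa8→b10/s0 L1-HIT; vc=[8]
#12 0x87→b8/s0 VC-HIT; vc=[10]

VC = [10]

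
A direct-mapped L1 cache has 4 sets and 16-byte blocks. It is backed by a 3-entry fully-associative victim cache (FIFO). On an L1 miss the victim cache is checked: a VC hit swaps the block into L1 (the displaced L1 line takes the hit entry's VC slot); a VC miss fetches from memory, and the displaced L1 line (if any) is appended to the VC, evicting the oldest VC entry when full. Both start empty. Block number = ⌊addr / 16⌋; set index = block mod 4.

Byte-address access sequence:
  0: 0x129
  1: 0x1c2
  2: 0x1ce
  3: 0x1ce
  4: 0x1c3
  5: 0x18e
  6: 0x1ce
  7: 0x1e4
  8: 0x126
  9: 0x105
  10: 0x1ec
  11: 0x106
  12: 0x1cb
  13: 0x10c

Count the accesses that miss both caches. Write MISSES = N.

#0 0x129→b18/s2 MISS; vc=[]
#1 0x1c2→b28/s0 MISS; vc=[]
#2 0x1ce→b28/s0 L1-HIT; vc=[]
#3 0x1ce→b28/s0 L1-HIT; vc=[]
#4 0x1c3→b28/s0 L1-HIT; vc=[]
#5 0x18e→b24/s0 MISS; vc=[28]
#6 0x1ce→b28/s0 VC-HIT; vc=[24]
#7 0x1e4→b30/s2 MISS; vc=[24,18]
#8 0x126→b18/s2 VC-HIT; vc=[24,30]
#9 0x105→b16/s0 MISS; vc=[24,30,28]
#10 0x1ec→b30/s2 VC-HIT; vc=[24,18,28]
#11 0x106→b16/s0 L1-HIT; vc=[24,18,28]
#12 0x1cb→b28/s0 VC-HIT; vc=[24,18,16]
#13 0x10c→b16/s0 VC-HIT; vc=[24,18,28]

MISSES = 5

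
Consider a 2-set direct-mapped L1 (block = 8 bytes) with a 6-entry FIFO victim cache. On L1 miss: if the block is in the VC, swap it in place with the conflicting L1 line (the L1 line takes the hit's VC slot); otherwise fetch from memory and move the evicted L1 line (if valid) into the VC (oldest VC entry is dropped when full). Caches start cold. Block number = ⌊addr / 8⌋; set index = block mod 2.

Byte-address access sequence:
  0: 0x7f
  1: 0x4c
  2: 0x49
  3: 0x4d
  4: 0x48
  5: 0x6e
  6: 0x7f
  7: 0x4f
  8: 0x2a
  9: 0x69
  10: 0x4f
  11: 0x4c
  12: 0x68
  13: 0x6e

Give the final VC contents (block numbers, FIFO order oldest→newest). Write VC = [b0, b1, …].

0: 0x7f (blk 15, set 1) → MISS  vc=[]
1: 0x4c (blk 9, set 1) → MISS  vc=[15]
2: 0x49 (blk 9, set 1) → L1-HIT  vc=[15]
3: 0x4d (blk 9, set 1) → L1-HIT  vc=[15]
4: 0x48 (blk 9, set 1) → L1-HIT  vc=[15]
5: 0x6e (blk 13, set 1) → MISS  vc=[15, 9]
6: 0x7f (blk 15, set 1) → VC-HIT  vc=[13, 9]
7: 0x4f (blk 9, set 1) → VC-HIT  vc=[13, 15]
8: 0x2a (blk 5, set 1) → MISS  vc=[13, 15, 9]
9: 0x69 (blk 13, set 1) → VC-HIT  vc=[5, 15, 9]
10: 0x4f (blk 9, set 1) → VC-HIT  vc=[5, 15, 13]
11: 0x4c (blk 9, set 1) → L1-HIT  vc=[5, 15, 13]
12: 0x68 (blk 13, set 1) → VC-HIT  vc=[5, 15, 9]
13: 0x6e (blk 13, set 1) → L1-HIT  vc=[5, 15, 9]

VC = [5, 15, 9]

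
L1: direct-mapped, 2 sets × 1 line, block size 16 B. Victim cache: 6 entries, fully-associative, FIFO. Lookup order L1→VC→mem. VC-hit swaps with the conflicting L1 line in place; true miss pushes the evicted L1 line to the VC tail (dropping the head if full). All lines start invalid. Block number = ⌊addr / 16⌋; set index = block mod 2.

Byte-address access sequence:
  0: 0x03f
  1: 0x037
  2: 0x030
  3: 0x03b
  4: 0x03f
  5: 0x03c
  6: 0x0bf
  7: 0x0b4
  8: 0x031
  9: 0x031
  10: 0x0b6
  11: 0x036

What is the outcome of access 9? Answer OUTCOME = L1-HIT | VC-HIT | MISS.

OUTCOME = L1-HIT

#0 0x3f→b3/s1 MISS; vc=[]
#1 0x37→b3/s1 L1-HIT; vc=[]
#2 0x30→b3/s1 L1-HIT; vc=[]
#3 0x3b→b3/s1 L1-HIT; vc=[]
#4 0x3f→b3/s1 L1-HIT; vc=[]
#5 0x3c→b3/s1 L1-HIT; vc=[]
#6 0xbf→b11/s1 MISS; vc=[3]
#7 0xb4→b11/s1 L1-HIT; vc=[3]
#8 0x31→b3/s1 VC-HIT; vc=[11]
#9 0x31→b3/s1 L1-HIT; vc=[11]
#10 0xb6→b11/s1 VC-HIT; vc=[3]
#11 0x36→b3/s1 VC-HIT; vc=[11]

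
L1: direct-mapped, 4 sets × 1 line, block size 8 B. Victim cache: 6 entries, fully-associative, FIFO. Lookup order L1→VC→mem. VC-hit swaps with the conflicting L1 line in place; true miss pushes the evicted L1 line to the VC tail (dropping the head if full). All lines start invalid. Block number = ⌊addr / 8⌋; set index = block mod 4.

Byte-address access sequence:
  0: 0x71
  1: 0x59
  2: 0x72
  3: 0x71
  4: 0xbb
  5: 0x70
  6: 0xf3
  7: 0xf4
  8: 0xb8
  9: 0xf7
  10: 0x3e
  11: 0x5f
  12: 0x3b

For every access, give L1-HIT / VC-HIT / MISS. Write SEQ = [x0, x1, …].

0: 0x71 (blk 14, set 2) → MISS  vc=[]
1: 0x59 (blk 11, set 3) → MISS  vc=[]
2: 0x72 (blk 14, set 2) → L1-HIT  vc=[]
3: 0x71 (blk 14, set 2) → L1-HIT  vc=[]
4: 0xbb (blk 23, set 3) → MISS  vc=[11]
5: 0x70 (blk 14, set 2) → L1-HIT  vc=[11]
6: 0xf3 (blk 30, set 2) → MISS  vc=[11, 14]
7: 0xf4 (blk 30, set 2) → L1-HIT  vc=[11, 14]
8: 0xb8 (blk 23, set 3) → L1-HIT  vc=[11, 14]
9: 0xf7 (blk 30, set 2) → L1-HIT  vc=[11, 14]
10: 0x3e (blk 7, set 3) → MISS  vc=[11, 14, 23]
11: 0x5f (blk 11, set 3) → VC-HIT  vc=[7, 14, 23]
12: 0x3b (blk 7, set 3) → VC-HIT  vc=[11, 14, 23]

SEQ = [MISS, MISS, L1-HIT, L1-HIT, MISS, L1-HIT, MISS, L1-HIT, L1-HIT, L1-HIT, MISS, VC-HIT, VC-HIT]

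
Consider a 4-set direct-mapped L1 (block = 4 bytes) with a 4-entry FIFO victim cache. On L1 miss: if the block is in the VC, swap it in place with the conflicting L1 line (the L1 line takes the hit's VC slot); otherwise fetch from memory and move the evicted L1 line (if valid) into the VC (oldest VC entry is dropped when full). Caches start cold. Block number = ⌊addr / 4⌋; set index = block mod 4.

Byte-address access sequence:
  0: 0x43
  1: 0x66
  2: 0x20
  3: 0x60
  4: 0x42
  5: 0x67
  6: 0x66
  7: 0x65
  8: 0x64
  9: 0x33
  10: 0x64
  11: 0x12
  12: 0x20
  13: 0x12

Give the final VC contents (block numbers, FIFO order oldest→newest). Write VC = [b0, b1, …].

0: 0x43 (blk 16, set 0) → MISS  vc=[]
1: 0x66 (blk 25, set 1) → MISS  vc=[]
2: 0x20 (blk 8, set 0) → MISS  vc=[16]
3: 0x60 (blk 24, set 0) → MISS  vc=[16, 8]
4: 0x42 (blk 16, set 0) → VC-HIT  vc=[24, 8]
5: 0x67 (blk 25, set 1) → L1-HIT  vc=[24, 8]
6: 0x66 (blk 25, set 1) → L1-HIT  vc=[24, 8]
7: 0x65 (blk 25, set 1) → L1-HIT  vc=[24, 8]
8: 0x64 (blk 25, set 1) → L1-HIT  vc=[24, 8]
9: 0x33 (blk 12, set 0) → MISS  vc=[24, 8, 16]
10: 0x64 (blk 25, set 1) → L1-HIT  vc=[24, 8, 16]
11: 0x12 (blk 4, set 0) → MISS  vc=[24, 8, 16, 12]
12: 0x20 (blk 8, set 0) → VC-HIT  vc=[24, 4, 16, 12]
13: 0x12 (blk 4, set 0) → VC-HIT  vc=[24, 8, 16, 12]

VC = [24, 8, 16, 12]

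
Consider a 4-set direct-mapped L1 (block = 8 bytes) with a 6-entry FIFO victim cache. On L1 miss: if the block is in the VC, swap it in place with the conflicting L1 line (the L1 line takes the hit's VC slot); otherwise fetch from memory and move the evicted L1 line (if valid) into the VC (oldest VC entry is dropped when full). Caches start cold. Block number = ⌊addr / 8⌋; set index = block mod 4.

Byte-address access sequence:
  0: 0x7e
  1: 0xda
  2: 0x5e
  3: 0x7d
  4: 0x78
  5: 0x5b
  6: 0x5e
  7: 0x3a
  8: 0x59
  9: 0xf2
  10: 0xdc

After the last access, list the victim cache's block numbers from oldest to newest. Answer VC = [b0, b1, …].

#0 0x7e→b15/s3 MISS; vc=[]
#1 0xda→b27/s3 MISS; vc=[15]
#2 0x5e→b11/s3 MISS; vc=[15,27]
#3 0x7d→b15/s3 VC-HIT; vc=[11,27]
#4 0x78→b15/s3 L1-HIT; vc=[11,27]
#5 0x5b→b11/s3 VC-HIT; vc=[15,27]
#6 0x5e→b11/s3 L1-HIT; vc=[15,27]
#7 0x3a→b7/s3 MISS; vc=[15,27,11]
#8 0x59→b11/s3 VC-HIT; vc=[15,27,7]
#9 0xf2→b30/s2 MISS; vc=[15,27,7]
#10 0xdc→b27/s3 VC-HIT; vc=[15,11,7]

VC = [15, 11, 7]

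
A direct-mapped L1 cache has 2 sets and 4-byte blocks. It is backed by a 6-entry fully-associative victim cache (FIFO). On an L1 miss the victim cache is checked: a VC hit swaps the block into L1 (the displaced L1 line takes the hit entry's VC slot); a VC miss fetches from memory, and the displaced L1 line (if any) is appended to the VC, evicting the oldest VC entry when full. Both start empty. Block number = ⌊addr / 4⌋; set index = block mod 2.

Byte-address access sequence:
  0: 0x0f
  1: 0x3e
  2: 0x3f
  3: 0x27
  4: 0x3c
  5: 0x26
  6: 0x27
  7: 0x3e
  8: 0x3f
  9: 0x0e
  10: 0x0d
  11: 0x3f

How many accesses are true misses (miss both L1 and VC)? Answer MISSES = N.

0: 0xf (blk 3, set 1) → MISS  vc=[]
1: 0x3e (blk 15, set 1) → MISS  vc=[3]
2: 0x3f (blk 15, set 1) → L1-HIT  vc=[3]
3: 0x27 (blk 9, set 1) → MISS  vc=[3, 15]
4: 0x3c (blk 15, set 1) → VC-HIT  vc=[3, 9]
5: 0x26 (blk 9, set 1) → VC-HIT  vc=[3, 15]
6: 0x27 (blk 9, set 1) → L1-HIT  vc=[3, 15]
7: 0x3e (blk 15, set 1) → VC-HIT  vc=[3, 9]
8: 0x3f (blk 15, set 1) → L1-HIT  vc=[3, 9]
9: 0xe (blk 3, set 1) → VC-HIT  vc=[15, 9]
10: 0xd (blk 3, set 1) → L1-HIT  vc=[15, 9]
11: 0x3f (blk 15, set 1) → VC-HIT  vc=[3, 9]

MISSES = 3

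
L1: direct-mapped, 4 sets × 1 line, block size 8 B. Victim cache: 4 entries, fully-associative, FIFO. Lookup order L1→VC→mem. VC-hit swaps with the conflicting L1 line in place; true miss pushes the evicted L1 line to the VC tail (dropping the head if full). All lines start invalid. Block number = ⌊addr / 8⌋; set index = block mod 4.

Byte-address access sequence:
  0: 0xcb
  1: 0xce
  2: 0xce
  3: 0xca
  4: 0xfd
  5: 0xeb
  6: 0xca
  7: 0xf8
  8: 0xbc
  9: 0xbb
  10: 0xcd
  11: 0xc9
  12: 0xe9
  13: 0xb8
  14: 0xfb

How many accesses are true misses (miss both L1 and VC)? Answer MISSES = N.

MISSES = 4

#0 0xcb→b25/s1 MISS; vc=[]
#1 0xce→b25/s1 L1-HIT; vc=[]
#2 0xce→b25/s1 L1-HIT; vc=[]
#3 0xca→b25/s1 L1-HIT; vc=[]
#4 0xfd→b31/s3 MISS; vc=[]
#5 0xeb→b29/s1 MISS; vc=[25]
#6 0xca→b25/s1 VC-HIT; vc=[29]
#7 0xf8→b31/s3 L1-HIT; vc=[29]
#8 0xbc→b23/s3 MISS; vc=[29,31]
#9 0xbb→b23/s3 L1-HIT; vc=[29,31]
#10 0xcd→b25/s1 L1-HIT; vc=[29,31]
#11 0xc9→b25/s1 L1-HIT; vc=[29,31]
#12 0xe9→b29/s1 VC-HIT; vc=[25,31]
#13 0xb8→b23/s3 L1-HIT; vc=[25,31]
#14 0xfb→b31/s3 VC-HIT; vc=[25,23]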